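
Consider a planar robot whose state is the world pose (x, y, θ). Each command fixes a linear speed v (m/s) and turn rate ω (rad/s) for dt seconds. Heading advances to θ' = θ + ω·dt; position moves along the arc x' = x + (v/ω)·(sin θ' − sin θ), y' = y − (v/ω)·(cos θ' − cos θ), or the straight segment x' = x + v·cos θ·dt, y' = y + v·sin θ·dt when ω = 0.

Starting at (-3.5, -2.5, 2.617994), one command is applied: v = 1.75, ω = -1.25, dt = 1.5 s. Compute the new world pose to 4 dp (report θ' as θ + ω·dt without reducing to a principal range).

θ' = 2.6180 + -1.25·1.5 = 0.7430
R = v/ω = 1.75/-1.25 = -1.4000
x' = -3.5 + -1.4000·(sin 0.7430 − sin 2.6180) = -3.7471
y' = -2.5 − -1.4000·(cos 0.7430 − cos 2.6180) = -0.2565

(-3.7471, -0.2565, 0.7430)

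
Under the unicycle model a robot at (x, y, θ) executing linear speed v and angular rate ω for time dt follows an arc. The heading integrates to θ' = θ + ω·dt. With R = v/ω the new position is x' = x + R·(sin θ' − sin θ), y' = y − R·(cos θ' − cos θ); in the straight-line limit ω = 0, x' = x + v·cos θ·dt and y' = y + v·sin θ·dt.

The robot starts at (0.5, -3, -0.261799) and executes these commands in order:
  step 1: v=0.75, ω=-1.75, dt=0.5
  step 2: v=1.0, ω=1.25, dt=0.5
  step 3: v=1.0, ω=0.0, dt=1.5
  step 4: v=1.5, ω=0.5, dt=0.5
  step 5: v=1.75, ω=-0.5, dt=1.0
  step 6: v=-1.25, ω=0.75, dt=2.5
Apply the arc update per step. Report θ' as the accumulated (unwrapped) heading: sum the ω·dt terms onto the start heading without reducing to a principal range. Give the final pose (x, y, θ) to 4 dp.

(1.9769, -5.9295, 1.1132)

step 1: θ'=-1.1368 (R=-0.4286) → pose (0.7779, -3.2338, -1.1368)
step 2: θ'=-0.5118 (R=0.8000) → pose (1.1120, -3.5948, -0.5118)
step 3: θ'=-0.5118 (straight) → pose (2.4198, -4.3295, -0.5118)
step 4: θ'=-0.2618 (R=3.0000) → pose (3.1125, -4.6116, -0.2618)
step 5: θ'=-0.7618 (R=-3.5000) → pose (4.6225, -5.4598, -0.7618)
step 6: θ'=1.1132 (R=-1.6667) → pose (1.9769, -5.9295, 1.1132)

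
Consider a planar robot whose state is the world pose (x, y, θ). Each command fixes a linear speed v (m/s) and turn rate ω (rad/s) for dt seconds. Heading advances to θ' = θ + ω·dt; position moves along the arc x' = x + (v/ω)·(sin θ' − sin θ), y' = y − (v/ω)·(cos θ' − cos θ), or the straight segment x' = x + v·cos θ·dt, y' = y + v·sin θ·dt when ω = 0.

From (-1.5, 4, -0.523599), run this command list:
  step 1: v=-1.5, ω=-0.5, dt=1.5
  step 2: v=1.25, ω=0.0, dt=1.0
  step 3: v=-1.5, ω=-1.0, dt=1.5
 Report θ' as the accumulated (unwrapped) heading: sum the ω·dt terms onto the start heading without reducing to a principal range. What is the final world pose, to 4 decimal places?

(-1.6078, 6.3632, -2.7736)

step 1: θ'=-1.2736 (R=3.0000) → pose (-2.8685, 5.7196, -1.2736)
step 2: θ'=-1.2736 (straight) → pose (-2.5024, 4.5243, -1.2736)
step 3: θ'=-2.7736 (R=1.5000) → pose (-1.6078, 6.3632, -2.7736)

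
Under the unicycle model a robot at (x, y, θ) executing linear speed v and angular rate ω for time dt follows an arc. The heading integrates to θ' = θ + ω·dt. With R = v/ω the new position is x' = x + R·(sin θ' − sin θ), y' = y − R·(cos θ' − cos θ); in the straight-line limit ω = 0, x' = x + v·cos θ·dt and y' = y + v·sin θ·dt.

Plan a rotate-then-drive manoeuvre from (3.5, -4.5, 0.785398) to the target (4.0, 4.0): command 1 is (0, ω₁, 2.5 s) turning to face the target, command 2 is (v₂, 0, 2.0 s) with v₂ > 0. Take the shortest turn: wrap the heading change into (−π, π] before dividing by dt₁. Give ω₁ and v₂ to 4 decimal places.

heading to target = atan2(4−-4.5, 4−3.5) = 1.5120
Δθ = wrap(1.5120 − 0.7854) = 0.7266; ω₁ = Δθ/dt₁ = 0.2907
distance = √((4−3.5)² + (4−-4.5)²) = 8.5147; v₂ = distance/dt₂ = 4.2573

ω₁ = 0.2907, v₂ = 4.2573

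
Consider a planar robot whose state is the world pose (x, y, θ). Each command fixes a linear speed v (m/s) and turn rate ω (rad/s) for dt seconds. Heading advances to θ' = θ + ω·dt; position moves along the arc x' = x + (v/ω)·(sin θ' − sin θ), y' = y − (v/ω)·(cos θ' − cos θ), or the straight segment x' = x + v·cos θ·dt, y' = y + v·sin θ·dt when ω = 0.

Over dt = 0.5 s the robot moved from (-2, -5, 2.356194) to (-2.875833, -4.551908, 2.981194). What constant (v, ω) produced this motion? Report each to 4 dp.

Δθ = 2.981194 − 2.356194 = 0.625000
ω = Δθ/dt = 0.625000/0.5 = 1.2500
R = Δx/(sin θ' − sin θ) = 1.6000
v = R·ω = 1.6000·1.2500 = 2.0000

v = 2.0000, ω = 1.2500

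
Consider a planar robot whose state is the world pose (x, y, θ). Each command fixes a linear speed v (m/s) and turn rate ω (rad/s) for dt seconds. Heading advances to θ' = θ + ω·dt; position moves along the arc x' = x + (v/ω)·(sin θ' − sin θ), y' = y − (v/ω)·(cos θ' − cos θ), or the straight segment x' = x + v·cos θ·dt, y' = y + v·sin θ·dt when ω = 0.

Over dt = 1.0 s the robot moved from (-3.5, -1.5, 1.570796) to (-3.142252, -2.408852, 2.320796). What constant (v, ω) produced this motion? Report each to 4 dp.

Δθ = 2.320796 − 1.570796 = 0.750000
ω = Δθ/dt = 0.750000/1.0 = 0.7500
R = −Δy/(cos θ' − cos θ) = -1.3333
v = R·ω = -1.3333·0.7500 = -1.0000

v = -1.0000, ω = 0.7500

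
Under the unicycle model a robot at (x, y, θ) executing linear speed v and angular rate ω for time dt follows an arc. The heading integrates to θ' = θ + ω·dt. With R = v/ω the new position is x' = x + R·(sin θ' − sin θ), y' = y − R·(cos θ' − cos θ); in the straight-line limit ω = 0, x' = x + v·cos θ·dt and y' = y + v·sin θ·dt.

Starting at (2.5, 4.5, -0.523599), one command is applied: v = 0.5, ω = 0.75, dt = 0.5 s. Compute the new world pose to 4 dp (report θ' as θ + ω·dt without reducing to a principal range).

θ' = -0.5236 + 0.75·0.5 = -0.1486
R = v/ω = 0.5/0.75 = 0.6667
x' = 2.5 + 0.6667·(sin -0.1486 − sin -0.5236) = 2.7346
y' = 4.5 − 0.6667·(cos -0.1486 − cos -0.5236) = 4.4180

(2.7346, 4.4180, -0.1486)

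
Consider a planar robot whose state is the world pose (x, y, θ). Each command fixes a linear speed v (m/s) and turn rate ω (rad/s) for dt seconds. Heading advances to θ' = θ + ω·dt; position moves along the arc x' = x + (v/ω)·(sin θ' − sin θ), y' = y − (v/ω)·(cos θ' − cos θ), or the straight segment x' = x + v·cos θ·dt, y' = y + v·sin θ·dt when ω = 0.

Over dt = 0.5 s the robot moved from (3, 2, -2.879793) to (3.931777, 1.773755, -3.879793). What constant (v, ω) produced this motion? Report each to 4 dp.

v = -2.0000, ω = -2.0000

Δθ = -3.879793 − -2.879793 = -1.000000
ω = Δθ/dt = -1.000000/0.5 = -2.0000
R = Δx/(sin θ' − sin θ) = 1.0000
v = R·ω = 1.0000·-2.0000 = -2.0000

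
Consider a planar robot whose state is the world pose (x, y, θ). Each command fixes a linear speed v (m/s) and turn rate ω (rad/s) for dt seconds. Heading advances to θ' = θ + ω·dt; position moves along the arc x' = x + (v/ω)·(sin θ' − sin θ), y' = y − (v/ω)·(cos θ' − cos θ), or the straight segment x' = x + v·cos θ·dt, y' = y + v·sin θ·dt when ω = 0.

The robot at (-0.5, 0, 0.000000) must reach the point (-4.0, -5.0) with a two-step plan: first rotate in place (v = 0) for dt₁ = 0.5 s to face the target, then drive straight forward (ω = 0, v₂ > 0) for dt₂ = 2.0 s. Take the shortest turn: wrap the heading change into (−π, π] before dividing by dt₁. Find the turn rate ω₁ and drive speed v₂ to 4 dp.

ω₁ = -4.3630, v₂ = 3.0516

heading to target = atan2(-5−0, -4−-0.5) = -2.1815
Δθ = wrap(-2.1815 − 0.0000) = -2.1815; ω₁ = Δθ/dt₁ = -4.3630
distance = √((-4−-0.5)² + (-5−0)²) = 6.1033; v₂ = distance/dt₂ = 3.0516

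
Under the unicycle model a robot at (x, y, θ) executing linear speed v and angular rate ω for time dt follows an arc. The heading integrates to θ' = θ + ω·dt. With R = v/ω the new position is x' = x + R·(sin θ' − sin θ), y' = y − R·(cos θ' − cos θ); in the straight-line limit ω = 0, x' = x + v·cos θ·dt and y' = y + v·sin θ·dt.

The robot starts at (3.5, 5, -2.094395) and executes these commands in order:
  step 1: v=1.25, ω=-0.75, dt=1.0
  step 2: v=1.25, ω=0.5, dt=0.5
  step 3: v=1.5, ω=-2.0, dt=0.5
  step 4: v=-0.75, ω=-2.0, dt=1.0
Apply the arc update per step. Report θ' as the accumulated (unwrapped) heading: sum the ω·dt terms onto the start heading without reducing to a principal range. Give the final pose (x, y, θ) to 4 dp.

step 1: θ'=-2.8444 (R=-1.6667) → pose (2.5447, 4.2397, -2.8444)
step 2: θ'=-2.5944 (R=2.5000) → pose (1.9761, 3.9843, -2.5944)
step 3: θ'=-3.5944 (R=-0.7500) → pose (1.2577, 3.9504, -3.5944)
step 4: θ'=-5.5944 (R=0.3750) → pose (1.3320, 3.3237, -5.5944)

(1.3320, 3.3237, -5.5944)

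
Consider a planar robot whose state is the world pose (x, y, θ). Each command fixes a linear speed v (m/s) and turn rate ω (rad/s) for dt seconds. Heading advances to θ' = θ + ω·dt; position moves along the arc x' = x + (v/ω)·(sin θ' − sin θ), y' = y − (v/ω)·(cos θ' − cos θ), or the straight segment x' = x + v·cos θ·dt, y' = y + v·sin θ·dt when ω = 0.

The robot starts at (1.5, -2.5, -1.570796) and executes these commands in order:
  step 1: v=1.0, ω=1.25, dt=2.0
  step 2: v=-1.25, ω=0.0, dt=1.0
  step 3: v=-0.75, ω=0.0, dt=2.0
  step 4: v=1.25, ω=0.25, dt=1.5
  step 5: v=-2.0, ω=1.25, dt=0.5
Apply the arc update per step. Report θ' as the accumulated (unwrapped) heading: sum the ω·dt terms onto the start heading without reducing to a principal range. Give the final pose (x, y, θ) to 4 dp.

step 1: θ'=0.9292 (R=0.8000) → pose (2.9409, -2.9788, 0.9292)
step 2: θ'=0.9292 (straight) → pose (2.1928, -3.9802, 0.9292)
step 3: θ'=0.9292 (straight) → pose (1.2951, -5.1819, 0.9292)
step 4: θ'=1.3042 (R=5.0000) → pose (2.1128, -3.5068, 1.3042)
step 5: θ'=1.9292 (R=-1.6000) → pose (2.1579, -4.4896, 1.9292)

(2.1579, -4.4896, 1.9292)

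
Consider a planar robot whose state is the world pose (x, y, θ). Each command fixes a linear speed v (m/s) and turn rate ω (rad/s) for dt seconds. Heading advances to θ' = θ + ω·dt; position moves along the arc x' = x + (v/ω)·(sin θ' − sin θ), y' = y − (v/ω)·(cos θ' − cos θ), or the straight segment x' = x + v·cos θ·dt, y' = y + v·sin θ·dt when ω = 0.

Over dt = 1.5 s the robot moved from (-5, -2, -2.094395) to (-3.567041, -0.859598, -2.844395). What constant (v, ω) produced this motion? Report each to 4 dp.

v = -1.2500, ω = -0.5000

Δθ = -2.844395 − -2.094395 = -0.750000
ω = Δθ/dt = -0.750000/1.5 = -0.5000
R = Δx/(sin θ' − sin θ) = 2.5000
v = R·ω = 2.5000·-0.5000 = -1.2500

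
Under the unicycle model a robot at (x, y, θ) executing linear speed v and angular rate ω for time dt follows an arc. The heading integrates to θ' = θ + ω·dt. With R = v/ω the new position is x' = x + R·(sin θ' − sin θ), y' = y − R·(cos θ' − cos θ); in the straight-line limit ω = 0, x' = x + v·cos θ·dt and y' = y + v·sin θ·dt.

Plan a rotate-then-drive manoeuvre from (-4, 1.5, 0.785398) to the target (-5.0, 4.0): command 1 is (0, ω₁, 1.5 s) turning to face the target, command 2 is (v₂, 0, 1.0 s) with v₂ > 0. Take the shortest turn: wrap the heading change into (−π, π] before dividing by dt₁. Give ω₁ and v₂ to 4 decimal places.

heading to target = atan2(4−1.5, -5−-4) = 1.9513
Δθ = wrap(1.9513 − 0.7854) = 1.1659; ω₁ = Δθ/dt₁ = 0.7773
distance = √((-5−-4)² + (4−1.5)²) = 2.6926; v₂ = distance/dt₂ = 2.6926

ω₁ = 0.7773, v₂ = 2.6926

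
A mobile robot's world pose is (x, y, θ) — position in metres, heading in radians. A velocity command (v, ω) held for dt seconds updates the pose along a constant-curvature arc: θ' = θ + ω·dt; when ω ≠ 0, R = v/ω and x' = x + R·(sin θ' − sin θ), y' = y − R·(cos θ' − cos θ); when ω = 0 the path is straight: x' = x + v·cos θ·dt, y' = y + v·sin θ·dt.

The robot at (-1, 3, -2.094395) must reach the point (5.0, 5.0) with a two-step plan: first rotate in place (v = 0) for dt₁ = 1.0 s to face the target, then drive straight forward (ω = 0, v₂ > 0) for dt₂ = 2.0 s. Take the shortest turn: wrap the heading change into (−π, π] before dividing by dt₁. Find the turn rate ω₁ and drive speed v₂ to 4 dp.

heading to target = atan2(5−3, 5−-1) = 0.3218
Δθ = wrap(0.3218 − -2.0944) = 2.4161; ω₁ = Δθ/dt₁ = 2.4161
distance = √((5−-1)² + (5−3)²) = 6.3246; v₂ = distance/dt₂ = 3.1623

ω₁ = 2.4161, v₂ = 3.1623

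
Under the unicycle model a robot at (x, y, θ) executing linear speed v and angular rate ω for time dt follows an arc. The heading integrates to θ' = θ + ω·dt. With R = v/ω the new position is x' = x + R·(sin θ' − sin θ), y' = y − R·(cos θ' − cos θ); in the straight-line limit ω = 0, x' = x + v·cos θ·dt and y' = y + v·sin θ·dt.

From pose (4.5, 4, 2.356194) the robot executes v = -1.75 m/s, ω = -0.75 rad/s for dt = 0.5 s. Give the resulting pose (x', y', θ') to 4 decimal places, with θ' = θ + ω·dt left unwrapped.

θ' = 2.3562 + -0.75·0.5 = 1.9812
R = v/ω = -1.75/-0.75 = 2.3333
x' = 4.5 + 2.3333·(sin 1.9812 − sin 2.3562) = 4.9897
y' = 4 − 2.3333·(cos 1.9812 − cos 2.3562) = 3.2810

(4.9897, 3.2810, 1.9812)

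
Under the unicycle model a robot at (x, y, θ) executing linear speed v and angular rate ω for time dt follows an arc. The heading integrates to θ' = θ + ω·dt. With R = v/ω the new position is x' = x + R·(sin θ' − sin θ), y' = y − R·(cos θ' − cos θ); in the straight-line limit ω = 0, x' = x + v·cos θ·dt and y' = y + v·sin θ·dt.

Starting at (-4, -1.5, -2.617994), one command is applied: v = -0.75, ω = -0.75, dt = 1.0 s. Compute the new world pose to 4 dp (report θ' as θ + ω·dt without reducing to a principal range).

θ' = -2.6180 + -0.75·1.0 = -3.3680
R = v/ω = -0.75/-0.75 = 1.0000
x' = -4 + 1.0000·(sin -3.3680 − sin -2.6180) = -3.2755
y' = -1.5 − 1.0000·(cos -3.3680 − cos -2.6180) = -1.3915

(-3.2755, -1.3915, -3.3680)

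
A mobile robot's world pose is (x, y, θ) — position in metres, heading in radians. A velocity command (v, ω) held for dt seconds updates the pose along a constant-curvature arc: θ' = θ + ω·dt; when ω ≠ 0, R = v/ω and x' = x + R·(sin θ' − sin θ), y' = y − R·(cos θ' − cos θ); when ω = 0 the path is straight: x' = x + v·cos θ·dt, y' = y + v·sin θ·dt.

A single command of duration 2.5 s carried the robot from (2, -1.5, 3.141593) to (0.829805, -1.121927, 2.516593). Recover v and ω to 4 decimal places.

v = 0.5000, ω = -0.2500

Δθ = 2.516593 − 3.141593 = -0.625000
ω = Δθ/dt = -0.625000/2.5 = -0.2500
R = Δx/(sin θ' − sin θ) = -2.0000
v = R·ω = -2.0000·-0.2500 = 0.5000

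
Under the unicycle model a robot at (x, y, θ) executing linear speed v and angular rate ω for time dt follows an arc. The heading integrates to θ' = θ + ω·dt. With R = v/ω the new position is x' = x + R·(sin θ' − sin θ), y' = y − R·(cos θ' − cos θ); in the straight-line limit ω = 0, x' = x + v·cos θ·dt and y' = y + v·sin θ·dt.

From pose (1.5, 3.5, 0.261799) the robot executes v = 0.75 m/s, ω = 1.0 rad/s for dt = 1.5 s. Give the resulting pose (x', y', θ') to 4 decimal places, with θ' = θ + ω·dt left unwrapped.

(2.0422, 4.3668, 1.7618)

θ' = 0.2618 + 1.0·1.5 = 1.7618
R = v/ω = 0.75/1.0 = 0.7500
x' = 1.5 + 0.7500·(sin 1.7618 − sin 0.2618) = 2.0422
y' = 3.5 − 0.7500·(cos 1.7618 − cos 0.2618) = 4.3668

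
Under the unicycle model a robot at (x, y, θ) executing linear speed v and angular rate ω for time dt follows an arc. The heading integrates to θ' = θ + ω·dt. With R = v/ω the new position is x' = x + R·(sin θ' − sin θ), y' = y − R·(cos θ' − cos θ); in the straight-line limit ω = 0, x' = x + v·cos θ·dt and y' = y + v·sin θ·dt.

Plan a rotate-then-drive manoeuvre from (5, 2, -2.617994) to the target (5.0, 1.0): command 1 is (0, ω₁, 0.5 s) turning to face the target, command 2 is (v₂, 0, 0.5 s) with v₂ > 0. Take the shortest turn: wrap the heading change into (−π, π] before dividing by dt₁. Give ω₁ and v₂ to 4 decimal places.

heading to target = atan2(1−2, 5−5) = -1.5708
Δθ = wrap(-1.5708 − -2.6180) = 1.0472; ω₁ = Δθ/dt₁ = 2.0944
distance = √((5−5)² + (1−2)²) = 1.0000; v₂ = distance/dt₂ = 2.0000

ω₁ = 2.0944, v₂ = 2.0000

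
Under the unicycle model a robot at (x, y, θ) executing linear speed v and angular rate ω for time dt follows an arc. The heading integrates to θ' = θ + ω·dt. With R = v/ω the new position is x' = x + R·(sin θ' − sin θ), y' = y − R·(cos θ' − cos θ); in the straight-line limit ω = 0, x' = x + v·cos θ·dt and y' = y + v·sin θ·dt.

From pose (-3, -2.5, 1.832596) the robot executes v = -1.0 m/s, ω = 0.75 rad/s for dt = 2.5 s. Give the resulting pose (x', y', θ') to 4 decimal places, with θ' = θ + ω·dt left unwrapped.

(-0.9971, -3.2803, 3.7076)

θ' = 1.8326 + 0.75·2.5 = 3.7076
R = v/ω = -1.0/0.75 = -1.3333
x' = -3 + -1.3333·(sin 3.7076 − sin 1.8326) = -0.9971
y' = -2.5 − -1.3333·(cos 3.7076 − cos 1.8326) = -3.2803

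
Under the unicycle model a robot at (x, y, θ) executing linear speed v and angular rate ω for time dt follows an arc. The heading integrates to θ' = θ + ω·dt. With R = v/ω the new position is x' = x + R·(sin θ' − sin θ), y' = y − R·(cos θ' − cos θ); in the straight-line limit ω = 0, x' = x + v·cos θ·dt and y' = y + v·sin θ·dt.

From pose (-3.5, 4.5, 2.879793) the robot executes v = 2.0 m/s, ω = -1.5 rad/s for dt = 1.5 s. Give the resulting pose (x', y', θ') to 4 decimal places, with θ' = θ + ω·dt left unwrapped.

(-3.9402, 6.8654, 0.6298)

θ' = 2.8798 + -1.5·1.5 = 0.6298
R = v/ω = 2.0/-1.5 = -1.3333
x' = -3.5 + -1.3333·(sin 0.6298 − sin 2.8798) = -3.9402
y' = 4.5 − -1.3333·(cos 0.6298 − cos 2.8798) = 6.8654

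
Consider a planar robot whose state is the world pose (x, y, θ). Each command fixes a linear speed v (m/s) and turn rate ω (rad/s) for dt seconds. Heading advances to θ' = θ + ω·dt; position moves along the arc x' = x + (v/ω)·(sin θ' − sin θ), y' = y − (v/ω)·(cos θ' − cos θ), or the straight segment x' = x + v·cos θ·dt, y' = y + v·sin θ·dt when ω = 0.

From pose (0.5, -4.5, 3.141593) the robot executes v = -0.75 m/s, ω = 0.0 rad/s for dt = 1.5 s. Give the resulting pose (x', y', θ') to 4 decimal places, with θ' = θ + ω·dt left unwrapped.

θ' = 3.1416 + 0.0·1.5 = 3.1416
ω = 0 → straight: x' = 0.5 + -0.75·cos(3.1416)·1.5 = 1.6250
y' = -4.5 + -0.75·sin(3.1416)·1.5 = -4.5000

(1.6250, -4.5000, 3.1416)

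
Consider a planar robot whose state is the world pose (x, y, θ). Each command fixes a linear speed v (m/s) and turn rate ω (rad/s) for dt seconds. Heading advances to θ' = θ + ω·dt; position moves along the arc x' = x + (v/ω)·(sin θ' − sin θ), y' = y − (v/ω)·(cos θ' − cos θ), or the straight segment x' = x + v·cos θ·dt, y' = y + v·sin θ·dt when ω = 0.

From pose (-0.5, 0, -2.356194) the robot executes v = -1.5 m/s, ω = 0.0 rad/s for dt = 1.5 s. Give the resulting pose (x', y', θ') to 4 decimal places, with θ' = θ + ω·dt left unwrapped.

(1.0910, 1.5910, -2.3562)

θ' = -2.3562 + 0.0·1.5 = -2.3562
ω = 0 → straight: x' = -0.5 + -1.5·cos(-2.3562)·1.5 = 1.0910
y' = 0 + -1.5·sin(-2.3562)·1.5 = 1.5910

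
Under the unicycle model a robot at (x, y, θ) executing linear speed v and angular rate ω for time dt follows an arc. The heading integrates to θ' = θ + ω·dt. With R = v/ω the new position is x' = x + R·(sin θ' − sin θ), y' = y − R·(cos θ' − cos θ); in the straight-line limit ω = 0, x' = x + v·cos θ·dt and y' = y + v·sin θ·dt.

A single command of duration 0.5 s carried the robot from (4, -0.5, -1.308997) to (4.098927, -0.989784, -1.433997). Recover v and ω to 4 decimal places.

Δθ = -1.433997 − -1.308997 = -0.125000
ω = Δθ/dt = -0.125000/0.5 = -0.2500
R = −Δy/(cos θ' − cos θ) = -4.0000
v = R·ω = -4.0000·-0.2500 = 1.0000

v = 1.0000, ω = -0.2500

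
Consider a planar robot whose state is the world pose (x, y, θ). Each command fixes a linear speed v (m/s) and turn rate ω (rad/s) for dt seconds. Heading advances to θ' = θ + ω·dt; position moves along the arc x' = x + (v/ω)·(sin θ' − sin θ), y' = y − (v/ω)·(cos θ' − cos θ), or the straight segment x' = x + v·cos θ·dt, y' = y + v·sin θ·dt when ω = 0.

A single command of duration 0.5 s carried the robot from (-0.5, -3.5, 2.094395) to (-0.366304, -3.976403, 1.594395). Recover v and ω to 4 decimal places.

v = -1.0000, ω = -1.0000

Δθ = 1.594395 − 2.094395 = -0.500000
ω = Δθ/dt = -0.500000/0.5 = -1.0000
R = −Δy/(cos θ' − cos θ) = 1.0000
v = R·ω = 1.0000·-1.0000 = -1.0000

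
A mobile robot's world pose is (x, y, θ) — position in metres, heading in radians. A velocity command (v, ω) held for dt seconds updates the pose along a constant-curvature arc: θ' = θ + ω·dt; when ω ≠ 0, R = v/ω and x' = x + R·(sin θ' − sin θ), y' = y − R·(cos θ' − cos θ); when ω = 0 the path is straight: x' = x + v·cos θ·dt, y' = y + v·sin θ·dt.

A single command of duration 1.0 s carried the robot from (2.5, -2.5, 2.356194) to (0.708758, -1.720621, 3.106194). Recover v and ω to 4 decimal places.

v = 2.0000, ω = 0.7500

Δθ = 3.106194 − 2.356194 = 0.750000
ω = Δθ/dt = 0.750000/1.0 = 0.7500
R = Δx/(sin θ' − sin θ) = 2.6667
v = R·ω = 2.6667·0.7500 = 2.0000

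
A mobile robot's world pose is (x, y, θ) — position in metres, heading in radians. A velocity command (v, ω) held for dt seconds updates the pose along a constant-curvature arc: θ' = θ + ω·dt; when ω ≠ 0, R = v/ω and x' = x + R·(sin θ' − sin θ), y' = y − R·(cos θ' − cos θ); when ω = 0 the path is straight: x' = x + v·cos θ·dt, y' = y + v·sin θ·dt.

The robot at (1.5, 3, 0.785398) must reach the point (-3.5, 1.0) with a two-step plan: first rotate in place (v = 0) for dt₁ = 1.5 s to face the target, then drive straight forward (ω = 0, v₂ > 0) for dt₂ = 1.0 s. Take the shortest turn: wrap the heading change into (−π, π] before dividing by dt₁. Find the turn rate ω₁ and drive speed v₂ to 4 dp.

ω₁ = 1.8245, v₂ = 5.3852

heading to target = atan2(1−3, -3.5−1.5) = -2.7611
Δθ = wrap(-2.7611 − 0.7854) = 2.7367; ω₁ = Δθ/dt₁ = 1.8245
distance = √((-3.5−1.5)² + (1−3)²) = 5.3852; v₂ = distance/dt₂ = 5.3852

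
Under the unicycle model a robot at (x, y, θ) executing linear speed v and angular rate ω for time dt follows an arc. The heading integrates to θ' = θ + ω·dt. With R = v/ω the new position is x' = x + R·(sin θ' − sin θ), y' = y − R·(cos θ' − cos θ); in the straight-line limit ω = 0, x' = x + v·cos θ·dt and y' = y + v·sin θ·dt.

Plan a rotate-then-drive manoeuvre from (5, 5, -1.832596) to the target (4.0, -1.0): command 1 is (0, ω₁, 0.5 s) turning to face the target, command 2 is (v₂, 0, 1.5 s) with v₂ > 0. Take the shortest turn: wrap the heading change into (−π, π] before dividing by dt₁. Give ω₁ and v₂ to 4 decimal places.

ω₁ = 0.1933, v₂ = 4.0552

heading to target = atan2(-1−5, 4−5) = -1.7359
Δθ = wrap(-1.7359 − -1.8326) = 0.0967; ω₁ = Δθ/dt₁ = 0.1933
distance = √((4−5)² + (-1−5)²) = 6.0828; v₂ = distance/dt₂ = 4.0552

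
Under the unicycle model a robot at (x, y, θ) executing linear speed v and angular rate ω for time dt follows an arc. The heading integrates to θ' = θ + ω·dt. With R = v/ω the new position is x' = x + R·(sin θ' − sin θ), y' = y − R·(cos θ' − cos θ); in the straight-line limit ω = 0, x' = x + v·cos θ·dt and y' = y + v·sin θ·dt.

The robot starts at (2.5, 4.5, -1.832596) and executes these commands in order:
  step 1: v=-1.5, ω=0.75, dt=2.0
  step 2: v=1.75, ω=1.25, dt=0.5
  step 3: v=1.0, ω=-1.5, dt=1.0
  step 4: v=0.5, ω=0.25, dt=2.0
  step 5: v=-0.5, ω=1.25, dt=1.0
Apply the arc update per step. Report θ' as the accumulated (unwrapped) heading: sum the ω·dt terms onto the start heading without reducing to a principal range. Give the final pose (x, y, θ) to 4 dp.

step 1: θ'=-0.3326 (R=-2.0000) → pose (1.2211, 6.9080, -0.3326)
step 2: θ'=0.2924 (R=1.4000) → pose (2.0818, 6.8907, 0.2924)
step 3: θ'=-1.2076 (R=-0.6667) → pose (2.8971, 6.4892, -1.2076)
step 4: θ'=-0.7076 (R=2.0000) → pose (3.4667, 5.6799, -0.7076)
step 5: θ'=0.5424 (R=-0.4000) → pose (3.0002, 5.7185, 0.5424)

(3.0002, 5.7185, 0.5424)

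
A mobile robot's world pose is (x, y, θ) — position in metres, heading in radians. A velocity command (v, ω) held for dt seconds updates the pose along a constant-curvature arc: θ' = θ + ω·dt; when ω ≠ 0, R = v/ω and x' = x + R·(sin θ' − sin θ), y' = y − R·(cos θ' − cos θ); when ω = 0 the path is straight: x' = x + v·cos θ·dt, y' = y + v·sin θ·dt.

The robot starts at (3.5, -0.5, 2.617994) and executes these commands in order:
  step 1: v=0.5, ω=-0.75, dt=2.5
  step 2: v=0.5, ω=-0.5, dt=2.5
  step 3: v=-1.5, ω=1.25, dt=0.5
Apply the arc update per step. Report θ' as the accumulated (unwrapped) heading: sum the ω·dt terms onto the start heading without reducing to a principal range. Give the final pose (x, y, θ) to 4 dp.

(3.8205, 0.8487, 0.1180)

step 1: θ'=0.7430 (R=-0.6667) → pose (3.3823, 0.5683, 0.7430)
step 2: θ'=-0.5070 (R=-1.0000) → pose (4.5444, 0.7061, -0.5070)
step 3: θ'=0.1180 (R=-1.2000) → pose (3.8205, 0.8487, 0.1180)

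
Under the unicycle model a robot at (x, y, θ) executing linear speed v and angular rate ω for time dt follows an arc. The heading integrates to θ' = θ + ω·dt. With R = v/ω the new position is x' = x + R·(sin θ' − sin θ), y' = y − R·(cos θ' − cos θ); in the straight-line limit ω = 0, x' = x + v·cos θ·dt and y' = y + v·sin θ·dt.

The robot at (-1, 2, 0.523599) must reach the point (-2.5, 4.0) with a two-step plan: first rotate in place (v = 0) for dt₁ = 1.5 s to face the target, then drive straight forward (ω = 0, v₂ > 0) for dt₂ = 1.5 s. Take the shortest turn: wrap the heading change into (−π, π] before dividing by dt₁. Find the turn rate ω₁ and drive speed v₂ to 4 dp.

ω₁ = 1.1271, v₂ = 1.6667

heading to target = atan2(4−2, -2.5−-1) = 2.2143
Δθ = wrap(2.2143 − 0.5236) = 1.6907; ω₁ = Δθ/dt₁ = 1.1271
distance = √((-2.5−-1)² + (4−2)²) = 2.5000; v₂ = distance/dt₂ = 1.6667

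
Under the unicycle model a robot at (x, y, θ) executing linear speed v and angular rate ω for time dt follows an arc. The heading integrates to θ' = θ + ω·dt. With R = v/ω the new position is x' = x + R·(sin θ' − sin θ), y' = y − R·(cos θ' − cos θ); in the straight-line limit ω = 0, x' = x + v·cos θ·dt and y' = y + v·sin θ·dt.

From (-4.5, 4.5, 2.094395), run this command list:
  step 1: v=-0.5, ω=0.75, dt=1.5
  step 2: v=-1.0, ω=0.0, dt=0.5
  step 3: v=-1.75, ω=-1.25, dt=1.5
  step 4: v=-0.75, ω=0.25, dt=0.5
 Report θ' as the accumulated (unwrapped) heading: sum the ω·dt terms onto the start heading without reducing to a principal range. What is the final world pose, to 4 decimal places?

(-1.9604, 2.1278, 1.4694)

step 1: θ'=3.2194 (R=-0.6667) → pose (-3.8708, 4.1687, 3.2194)
step 2: θ'=3.2194 (straight) → pose (-3.3723, 4.2075, 3.2194)
step 3: θ'=1.3444 (R=1.4000) → pose (-1.8993, 2.4975, 1.3444)
step 4: θ'=1.4694 (R=-3.0000) → pose (-1.9604, 2.1278, 1.4694)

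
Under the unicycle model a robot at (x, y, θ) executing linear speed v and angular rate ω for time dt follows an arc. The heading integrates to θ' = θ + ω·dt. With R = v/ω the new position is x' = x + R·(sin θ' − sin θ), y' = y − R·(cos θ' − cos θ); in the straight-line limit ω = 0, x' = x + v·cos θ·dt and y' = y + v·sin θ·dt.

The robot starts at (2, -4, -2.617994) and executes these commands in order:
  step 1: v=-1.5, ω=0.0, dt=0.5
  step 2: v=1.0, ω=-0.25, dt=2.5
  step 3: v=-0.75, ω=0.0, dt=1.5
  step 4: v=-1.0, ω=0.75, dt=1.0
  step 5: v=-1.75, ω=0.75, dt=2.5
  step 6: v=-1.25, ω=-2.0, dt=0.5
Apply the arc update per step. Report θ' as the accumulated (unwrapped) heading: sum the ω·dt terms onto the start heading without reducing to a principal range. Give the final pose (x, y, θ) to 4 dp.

(1.9845, 0.3098, -1.6180)

step 1: θ'=-2.6180 (straight) → pose (2.6495, -3.6250, -2.6180)
step 2: θ'=-3.2430 (R=-4.0000) → pose (0.2446, -4.1404, -3.2430)
step 3: θ'=-3.2430 (straight) → pose (1.3638, -4.2542, -3.2430)
step 4: θ'=-2.4930 (R=-1.3333) → pose (2.3042, -3.9903, -2.4930)
step 5: θ'=-0.6180 (R=-2.3333) → pose (2.2467, -0.2291, -0.6180)
step 6: θ'=-1.6180 (R=0.6250) → pose (1.9845, 0.3098, -1.6180)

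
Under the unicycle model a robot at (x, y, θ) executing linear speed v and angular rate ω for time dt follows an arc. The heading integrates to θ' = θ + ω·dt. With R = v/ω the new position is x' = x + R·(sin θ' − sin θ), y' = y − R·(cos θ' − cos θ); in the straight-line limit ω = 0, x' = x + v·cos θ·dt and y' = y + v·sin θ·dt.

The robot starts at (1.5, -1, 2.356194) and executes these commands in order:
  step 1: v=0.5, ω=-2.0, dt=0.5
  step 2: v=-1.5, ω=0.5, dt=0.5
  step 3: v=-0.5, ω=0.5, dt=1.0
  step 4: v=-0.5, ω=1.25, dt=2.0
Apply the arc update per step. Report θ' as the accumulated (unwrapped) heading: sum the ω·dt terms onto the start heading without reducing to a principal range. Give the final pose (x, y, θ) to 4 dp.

step 1: θ'=1.3562 (R=-0.2500) → pose (1.4325, -0.7700, 1.3562)
step 2: θ'=1.6062 (R=-3.0000) → pose (1.3656, -1.5150, 1.6062)
step 3: θ'=2.1062 (R=-1.0000) → pose (1.5049, -1.9898, 2.1062)
step 4: θ'=4.6062 (R=-0.4000) → pose (2.2467, -1.8281, 4.6062)

(2.2467, -1.8281, 4.6062)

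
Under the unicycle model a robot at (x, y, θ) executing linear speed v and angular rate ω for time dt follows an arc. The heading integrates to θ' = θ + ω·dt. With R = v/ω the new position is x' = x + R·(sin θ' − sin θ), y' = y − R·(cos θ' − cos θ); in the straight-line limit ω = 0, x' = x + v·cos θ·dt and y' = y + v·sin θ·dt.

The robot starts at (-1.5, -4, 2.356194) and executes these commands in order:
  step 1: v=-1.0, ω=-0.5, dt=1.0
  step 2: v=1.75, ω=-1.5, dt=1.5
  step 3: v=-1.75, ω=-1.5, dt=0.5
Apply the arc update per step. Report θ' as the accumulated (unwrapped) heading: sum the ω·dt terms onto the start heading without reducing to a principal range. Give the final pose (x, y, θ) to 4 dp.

(-0.0422, -2.8511, -1.1438)

step 1: θ'=1.8562 (R=2.0000) → pose (-0.9951, -4.8511, 1.8562)
step 2: θ'=-0.3938 (R=-1.1667) → pose (0.5720, -3.4453, -0.3938)
step 3: θ'=-1.1438 (R=1.1667) → pose (-0.0422, -2.8511, -1.1438)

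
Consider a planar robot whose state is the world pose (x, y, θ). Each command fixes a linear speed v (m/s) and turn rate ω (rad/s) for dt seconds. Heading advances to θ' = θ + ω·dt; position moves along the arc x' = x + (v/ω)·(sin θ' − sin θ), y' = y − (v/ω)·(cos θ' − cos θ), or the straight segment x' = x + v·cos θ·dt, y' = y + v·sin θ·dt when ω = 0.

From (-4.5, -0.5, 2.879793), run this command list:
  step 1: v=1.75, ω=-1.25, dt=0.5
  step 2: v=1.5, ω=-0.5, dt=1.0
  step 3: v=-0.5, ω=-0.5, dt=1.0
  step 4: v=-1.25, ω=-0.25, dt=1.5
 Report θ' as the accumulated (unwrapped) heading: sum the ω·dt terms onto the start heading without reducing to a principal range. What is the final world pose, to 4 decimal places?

step 1: θ'=2.2548 (R=-1.4000) → pose (-5.2227, -0.0324, 2.2548)
step 2: θ'=1.7548 (R=-3.0000) → pose (-5.8469, 1.3144, 1.7548)
step 3: θ'=1.2548 (R=1.0000) → pose (-5.8796, 0.8207, 1.2548)
step 4: θ'=0.8798 (R=5.0000) → pose (-6.7790, -0.8120, 0.8798)

(-6.7790, -0.8120, 0.8798)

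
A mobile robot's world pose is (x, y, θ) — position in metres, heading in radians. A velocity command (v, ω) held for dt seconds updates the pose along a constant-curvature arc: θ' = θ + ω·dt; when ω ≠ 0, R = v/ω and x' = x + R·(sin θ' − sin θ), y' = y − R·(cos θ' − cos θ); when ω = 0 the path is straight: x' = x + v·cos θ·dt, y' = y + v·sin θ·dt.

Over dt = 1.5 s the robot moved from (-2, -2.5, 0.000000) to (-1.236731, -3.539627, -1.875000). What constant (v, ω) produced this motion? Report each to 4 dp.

v = 1.0000, ω = -1.2500

Δθ = -1.875000 − 0.000000 = -1.875000
ω = Δθ/dt = -1.875000/1.5 = -1.2500
R = −Δy/(cos θ' − cos θ) = -0.8000
v = R·ω = -0.8000·-1.2500 = 1.0000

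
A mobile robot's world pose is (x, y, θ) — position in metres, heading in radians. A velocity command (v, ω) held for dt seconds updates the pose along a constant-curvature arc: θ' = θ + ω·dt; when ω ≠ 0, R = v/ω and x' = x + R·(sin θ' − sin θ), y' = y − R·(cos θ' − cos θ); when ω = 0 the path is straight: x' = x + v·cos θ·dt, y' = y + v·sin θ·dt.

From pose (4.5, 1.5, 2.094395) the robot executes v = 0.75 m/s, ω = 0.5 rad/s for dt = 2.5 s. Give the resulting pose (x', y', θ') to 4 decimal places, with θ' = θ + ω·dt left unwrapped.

θ' = 2.0944 + 0.5·2.5 = 3.3444
R = v/ω = 0.75/0.5 = 1.5000
x' = 4.5 + 1.5000·(sin 3.3444 − sin 2.0944) = 2.8988
y' = 1.5 − 1.5000·(cos 3.3444 − cos 2.0944) = 2.2193

(2.8988, 2.2193, 3.3444)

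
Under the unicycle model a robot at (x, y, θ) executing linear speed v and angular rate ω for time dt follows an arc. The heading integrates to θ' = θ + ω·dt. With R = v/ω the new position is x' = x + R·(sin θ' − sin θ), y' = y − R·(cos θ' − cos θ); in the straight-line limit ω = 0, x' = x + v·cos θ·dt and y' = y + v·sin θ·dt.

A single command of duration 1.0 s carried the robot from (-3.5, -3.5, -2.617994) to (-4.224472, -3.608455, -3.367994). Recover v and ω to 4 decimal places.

v = 0.7500, ω = -0.7500

Δθ = -3.367994 − -2.617994 = -0.750000
ω = Δθ/dt = -0.750000/1.0 = -0.7500
R = Δx/(sin θ' − sin θ) = -1.0000
v = R·ω = -1.0000·-0.7500 = 0.7500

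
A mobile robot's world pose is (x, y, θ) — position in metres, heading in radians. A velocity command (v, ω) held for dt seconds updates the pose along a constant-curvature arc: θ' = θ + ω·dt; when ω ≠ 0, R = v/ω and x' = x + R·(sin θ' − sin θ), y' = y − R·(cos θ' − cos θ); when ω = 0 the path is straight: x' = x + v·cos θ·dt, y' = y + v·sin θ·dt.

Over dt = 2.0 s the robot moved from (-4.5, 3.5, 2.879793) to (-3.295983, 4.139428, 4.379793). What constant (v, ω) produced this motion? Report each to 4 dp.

Δθ = 4.379793 − 2.879793 = 1.500000
ω = Δθ/dt = 1.500000/2.0 = 0.7500
R = Δx/(sin θ' − sin θ) = -1.0000
v = R·ω = -1.0000·0.7500 = -0.7500

v = -0.7500, ω = 0.7500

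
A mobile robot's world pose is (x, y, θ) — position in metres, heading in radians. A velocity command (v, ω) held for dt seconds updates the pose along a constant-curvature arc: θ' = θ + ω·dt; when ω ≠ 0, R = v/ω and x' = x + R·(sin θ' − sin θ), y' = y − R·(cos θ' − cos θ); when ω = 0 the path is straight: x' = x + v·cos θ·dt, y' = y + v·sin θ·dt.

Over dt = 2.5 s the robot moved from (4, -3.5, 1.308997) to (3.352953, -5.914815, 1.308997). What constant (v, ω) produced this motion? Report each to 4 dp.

Δθ = 1.308997 − 1.308997 = 0.000000
ω = Δθ/dt = 0.000000/2.5 = 0.0000
ω = 0 → v = (Δx·cos θ + Δy·sin θ)/dt = -1.0000

v = -1.0000, ω = 0.0000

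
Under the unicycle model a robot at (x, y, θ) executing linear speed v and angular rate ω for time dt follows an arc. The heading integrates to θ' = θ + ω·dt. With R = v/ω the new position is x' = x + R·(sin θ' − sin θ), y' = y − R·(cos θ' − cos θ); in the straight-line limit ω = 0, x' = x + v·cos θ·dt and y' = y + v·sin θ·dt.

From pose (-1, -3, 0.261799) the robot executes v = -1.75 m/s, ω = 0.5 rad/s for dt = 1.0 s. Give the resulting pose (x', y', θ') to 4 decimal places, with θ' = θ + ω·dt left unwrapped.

(-2.5099, -3.8482, 0.7618)

θ' = 0.2618 + 0.5·1.0 = 0.7618
R = v/ω = -1.75/0.5 = -3.5000
x' = -1 + -3.5000·(sin 0.7618 − sin 0.2618) = -2.5099
y' = -3 − -3.5000·(cos 0.7618 − cos 0.2618) = -3.8482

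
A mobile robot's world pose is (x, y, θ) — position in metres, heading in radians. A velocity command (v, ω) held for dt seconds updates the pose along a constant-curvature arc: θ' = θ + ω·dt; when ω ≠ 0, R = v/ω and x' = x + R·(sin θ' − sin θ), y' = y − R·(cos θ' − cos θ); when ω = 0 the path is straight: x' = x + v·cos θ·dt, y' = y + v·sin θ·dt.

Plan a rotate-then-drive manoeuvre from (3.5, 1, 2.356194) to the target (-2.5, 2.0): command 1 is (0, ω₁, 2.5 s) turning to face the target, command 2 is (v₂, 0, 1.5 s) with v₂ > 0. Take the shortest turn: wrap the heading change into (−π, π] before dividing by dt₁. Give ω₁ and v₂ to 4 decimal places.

ω₁ = 0.2481, v₂ = 4.0552

heading to target = atan2(2−1, -2.5−3.5) = 2.9764
Δθ = wrap(2.9764 − 2.3562) = 0.6202; ω₁ = Δθ/dt₁ = 0.2481
distance = √((-2.5−3.5)² + (2−1)²) = 6.0828; v₂ = distance/dt₂ = 4.0552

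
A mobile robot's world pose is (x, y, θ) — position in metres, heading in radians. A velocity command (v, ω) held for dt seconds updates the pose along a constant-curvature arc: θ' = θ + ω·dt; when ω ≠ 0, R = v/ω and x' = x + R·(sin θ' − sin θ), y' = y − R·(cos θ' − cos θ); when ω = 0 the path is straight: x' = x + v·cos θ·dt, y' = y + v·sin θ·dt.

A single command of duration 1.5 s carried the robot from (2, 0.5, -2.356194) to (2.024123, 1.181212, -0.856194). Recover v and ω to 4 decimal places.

v = -0.5000, ω = 1.0000

Δθ = -0.856194 − -2.356194 = 1.500000
ω = Δθ/dt = 1.500000/1.5 = 1.0000
R = −Δy/(cos θ' − cos θ) = -0.5000
v = R·ω = -0.5000·1.0000 = -0.5000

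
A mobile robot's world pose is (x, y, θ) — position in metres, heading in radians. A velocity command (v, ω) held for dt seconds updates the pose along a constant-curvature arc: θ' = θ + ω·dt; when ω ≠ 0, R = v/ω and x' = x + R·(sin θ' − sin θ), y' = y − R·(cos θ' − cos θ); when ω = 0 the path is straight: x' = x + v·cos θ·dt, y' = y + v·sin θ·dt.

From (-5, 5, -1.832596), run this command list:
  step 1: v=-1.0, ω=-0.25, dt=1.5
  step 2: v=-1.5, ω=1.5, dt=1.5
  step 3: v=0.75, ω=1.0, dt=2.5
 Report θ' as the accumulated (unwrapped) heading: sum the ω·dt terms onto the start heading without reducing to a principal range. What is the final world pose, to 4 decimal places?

(-4.8075, 9.3056, 2.5424)

step 1: θ'=-2.2076 (R=4.0000) → pose (-4.3523, 6.3432, -2.2076)
step 2: θ'=0.0424 (R=-1.0000) → pose (-5.1987, 7.9370, 0.0424)
step 3: θ'=2.5424 (R=0.7500) → pose (-4.8075, 9.3056, 2.5424)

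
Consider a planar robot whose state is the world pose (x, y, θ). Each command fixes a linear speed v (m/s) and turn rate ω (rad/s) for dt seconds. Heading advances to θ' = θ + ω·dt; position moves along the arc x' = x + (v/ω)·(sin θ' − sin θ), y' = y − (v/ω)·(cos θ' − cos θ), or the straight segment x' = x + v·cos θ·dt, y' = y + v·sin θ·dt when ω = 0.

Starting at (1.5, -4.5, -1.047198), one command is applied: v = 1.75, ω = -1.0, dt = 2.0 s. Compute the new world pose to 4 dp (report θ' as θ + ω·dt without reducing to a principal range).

(0.1494, -7.1172, -3.0472)

θ' = -1.0472 + -1.0·2.0 = -3.0472
R = v/ω = 1.75/-1.0 = -1.7500
x' = 1.5 + -1.7500·(sin -3.0472 − sin -1.0472) = 0.1494
y' = -4.5 − -1.7500·(cos -3.0472 − cos -1.0472) = -7.1172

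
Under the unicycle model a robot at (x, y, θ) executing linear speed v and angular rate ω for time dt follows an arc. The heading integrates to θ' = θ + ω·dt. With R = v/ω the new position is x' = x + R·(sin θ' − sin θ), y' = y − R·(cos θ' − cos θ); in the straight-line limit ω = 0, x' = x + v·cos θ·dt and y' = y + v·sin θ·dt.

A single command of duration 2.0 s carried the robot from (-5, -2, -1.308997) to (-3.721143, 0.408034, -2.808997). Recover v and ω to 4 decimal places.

v = -1.5000, ω = -0.7500

Δθ = -2.808997 − -1.308997 = -1.500000
ω = Δθ/dt = -1.500000/2.0 = -0.7500
R = −Δy/(cos θ' − cos θ) = 2.0000
v = R·ω = 2.0000·-0.7500 = -1.5000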